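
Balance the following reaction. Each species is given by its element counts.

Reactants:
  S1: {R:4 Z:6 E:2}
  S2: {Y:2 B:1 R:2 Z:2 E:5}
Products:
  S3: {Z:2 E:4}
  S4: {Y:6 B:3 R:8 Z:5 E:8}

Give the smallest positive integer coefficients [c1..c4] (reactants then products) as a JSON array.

Coefficients: [1, 6, 4, 2]

Y: 1·0+6·2 = 12 | 4·0+2·6 = 12
B: 1·0+6·1 = 6 | 4·0+2·3 = 6
R: 1·4+6·2 = 16 | 4·0+2·8 = 16
Z: 1·6+6·2 = 18 | 4·2+2·5 = 18
E: 1·2+6·5 = 32 | 4·4+2·8 = 32
gcd(1,6,4,2) = 1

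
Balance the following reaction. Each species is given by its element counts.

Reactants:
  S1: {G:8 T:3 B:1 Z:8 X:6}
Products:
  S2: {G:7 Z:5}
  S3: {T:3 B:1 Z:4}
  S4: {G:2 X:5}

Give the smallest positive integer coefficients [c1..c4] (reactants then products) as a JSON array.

Coefficients: [5, 4, 5, 6]

G: 5·8 = 40 | 4·7+5·0+6·2 = 40
T: 5·3 = 15 | 4·0+5·3+6·0 = 15
B: 5·1 = 5 | 4·0+5·1+6·0 = 5
Z: 5·8 = 40 | 4·5+5·4+6·0 = 40
X: 5·6 = 30 | 4·0+5·0+6·5 = 30
gcd(5,4,5,6) = 1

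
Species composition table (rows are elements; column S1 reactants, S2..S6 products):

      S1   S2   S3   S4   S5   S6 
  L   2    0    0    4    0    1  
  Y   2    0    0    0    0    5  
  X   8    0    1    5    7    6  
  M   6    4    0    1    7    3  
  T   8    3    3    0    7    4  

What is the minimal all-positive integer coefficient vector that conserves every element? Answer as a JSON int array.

L: 5·2 = 10 | 2·0+4·0+2·4+2·0+2·1 = 10
Y: 5·2 = 10 | 2·0+4·0+2·0+2·0+2·5 = 10
X: 5·8 = 40 | 2·0+4·1+2·5+2·7+2·6 = 40
M: 5·6 = 30 | 2·4+4·0+2·1+2·7+2·3 = 30
T: 5·8 = 40 | 2·3+4·3+2·0+2·7+2·4 = 40
gcd(5,2,4,2,2,2) = 1

Coefficients: [5, 2, 4, 2, 2, 2]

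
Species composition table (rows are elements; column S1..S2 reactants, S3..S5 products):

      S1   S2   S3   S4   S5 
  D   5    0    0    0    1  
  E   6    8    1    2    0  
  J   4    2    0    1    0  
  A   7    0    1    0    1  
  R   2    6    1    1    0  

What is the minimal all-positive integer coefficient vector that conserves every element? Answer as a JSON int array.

Coefficients: [1, 1, 2, 6, 5]

D: 1·5+1·0 = 5 | 2·0+6·0+5·1 = 5
E: 1·6+1·8 = 14 | 2·1+6·2+5·0 = 14
J: 1·4+1·2 = 6 | 2·0+6·1+5·0 = 6
A: 1·7+1·0 = 7 | 2·1+6·0+5·1 = 7
R: 1·2+1·6 = 8 | 2·1+6·1+5·0 = 8
gcd(1,1,2,6,5) = 1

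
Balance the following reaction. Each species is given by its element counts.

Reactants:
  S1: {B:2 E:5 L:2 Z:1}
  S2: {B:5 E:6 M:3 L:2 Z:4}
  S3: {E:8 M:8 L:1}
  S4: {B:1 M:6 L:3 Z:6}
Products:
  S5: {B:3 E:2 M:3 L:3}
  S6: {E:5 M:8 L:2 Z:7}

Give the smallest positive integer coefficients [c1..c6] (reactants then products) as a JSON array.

Coefficients: [2, 1, 3, 6, 5, 6]

B: 2·2+1·5+3·0+6·1 = 15 | 5·3+6·0 = 15
E: 2·5+1·6+3·8+6·0 = 40 | 5·2+6·5 = 40
M: 2·0+1·3+3·8+6·6 = 63 | 5·3+6·8 = 63
L: 2·2+1·2+3·1+6·3 = 27 | 5·3+6·2 = 27
Z: 2·1+1·4+3·0+6·6 = 42 | 5·0+6·7 = 42
gcd(2,1,3,6,5,6) = 1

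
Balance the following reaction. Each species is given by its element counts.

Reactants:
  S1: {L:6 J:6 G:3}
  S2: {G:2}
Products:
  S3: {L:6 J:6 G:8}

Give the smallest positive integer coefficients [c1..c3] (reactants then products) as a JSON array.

L: 2·6+5·0 = 12 | 2·6 = 12
J: 2·6+5·0 = 12 | 2·6 = 12
G: 2·3+5·2 = 16 | 2·8 = 16
gcd(2,5,2) = 1

Coefficients: [2, 5, 2]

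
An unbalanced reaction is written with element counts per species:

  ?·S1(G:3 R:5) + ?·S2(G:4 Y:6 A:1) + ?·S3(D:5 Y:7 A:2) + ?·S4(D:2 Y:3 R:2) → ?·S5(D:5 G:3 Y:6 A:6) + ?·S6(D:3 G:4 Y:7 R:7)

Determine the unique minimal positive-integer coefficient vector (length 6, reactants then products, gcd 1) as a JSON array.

Coefficients: [5, 2, 2, 5, 1, 5]

D: 5·0+2·0+2·5+5·2 = 20 | 1·5+5·3 = 20
G: 5·3+2·4+2·0+5·0 = 23 | 1·3+5·4 = 23
Y: 5·0+2·6+2·7+5·3 = 41 | 1·6+5·7 = 41
R: 5·5+2·0+2·0+5·2 = 35 | 1·0+5·7 = 35
A: 5·0+2·1+2·2+5·0 = 6 | 1·6+5·0 = 6
gcd(5,2,2,5,1,5) = 1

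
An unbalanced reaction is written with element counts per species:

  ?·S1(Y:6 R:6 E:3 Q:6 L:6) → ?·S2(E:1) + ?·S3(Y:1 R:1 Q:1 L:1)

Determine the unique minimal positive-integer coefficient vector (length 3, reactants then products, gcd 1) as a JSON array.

Y: 1·6 = 6 | 3·0+6·1 = 6
R: 1·6 = 6 | 3·0+6·1 = 6
E: 1·3 = 3 | 3·1+6·0 = 3
Q: 1·6 = 6 | 3·0+6·1 = 6
L: 1·6 = 6 | 3·0+6·1 = 6
gcd(1,3,6) = 1

Coefficients: [1, 3, 6]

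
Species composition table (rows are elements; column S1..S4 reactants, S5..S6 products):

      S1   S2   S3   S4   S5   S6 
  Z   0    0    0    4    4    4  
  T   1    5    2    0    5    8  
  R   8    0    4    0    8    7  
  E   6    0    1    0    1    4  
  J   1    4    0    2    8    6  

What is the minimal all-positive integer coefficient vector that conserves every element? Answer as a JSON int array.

Coefficients: [2, 5, 5, 5, 1, 4]

Z: 2·0+5·0+5·0+5·4 = 20 | 1·4+4·4 = 20
T: 2·1+5·5+5·2+5·0 = 37 | 1·5+4·8 = 37
R: 2·8+5·0+5·4+5·0 = 36 | 1·8+4·7 = 36
E: 2·6+5·0+5·1+5·0 = 17 | 1·1+4·4 = 17
J: 2·1+5·4+5·0+5·2 = 32 | 1·8+4·6 = 32
gcd(2,5,5,5,1,4) = 1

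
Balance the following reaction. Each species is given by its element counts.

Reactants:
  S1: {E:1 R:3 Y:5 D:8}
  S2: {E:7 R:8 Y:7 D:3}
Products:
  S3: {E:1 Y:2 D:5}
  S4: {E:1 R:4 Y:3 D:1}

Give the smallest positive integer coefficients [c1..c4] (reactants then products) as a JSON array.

E: 4·1+1·7 = 11 | 6·1+5·1 = 11
R: 4·3+1·8 = 20 | 6·0+5·4 = 20
Y: 4·5+1·7 = 27 | 6·2+5·3 = 27
D: 4·8+1·3 = 35 | 6·5+5·1 = 35
gcd(4,1,6,5) = 1

Coefficients: [4, 1, 6, 5]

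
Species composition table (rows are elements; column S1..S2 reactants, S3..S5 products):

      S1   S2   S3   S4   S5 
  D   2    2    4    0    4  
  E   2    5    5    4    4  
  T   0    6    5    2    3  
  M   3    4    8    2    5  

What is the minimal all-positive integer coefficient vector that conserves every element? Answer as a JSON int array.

Coefficients: [5, 3, 1, 2, 3]

D: 5·2+3·2 = 16 | 1·4+2·0+3·4 = 16
E: 5·2+3·5 = 25 | 1·5+2·4+3·4 = 25
T: 5·0+3·6 = 18 | 1·5+2·2+3·3 = 18
M: 5·3+3·4 = 27 | 1·8+2·2+3·5 = 27
gcd(5,3,1,2,3) = 1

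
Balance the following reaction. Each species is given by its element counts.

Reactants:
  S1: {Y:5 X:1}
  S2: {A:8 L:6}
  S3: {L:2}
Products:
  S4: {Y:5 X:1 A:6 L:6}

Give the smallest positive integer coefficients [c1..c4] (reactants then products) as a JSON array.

Y: 4·5+3·0+3·0 = 20 | 4·5 = 20
X: 4·1+3·0+3·0 = 4 | 4·1 = 4
A: 4·0+3·8+3·0 = 24 | 4·6 = 24
L: 4·0+3·6+3·2 = 24 | 4·6 = 24
gcd(4,3,3,4) = 1

Coefficients: [4, 3, 3, 4]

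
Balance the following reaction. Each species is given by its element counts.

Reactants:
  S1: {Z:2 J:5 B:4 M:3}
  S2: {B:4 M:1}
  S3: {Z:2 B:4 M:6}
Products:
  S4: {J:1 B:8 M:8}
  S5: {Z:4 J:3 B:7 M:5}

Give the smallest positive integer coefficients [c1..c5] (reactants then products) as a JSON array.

Coefficients: [3, 5, 5, 3, 4]

Z: 3·2+5·0+5·2 = 16 | 3·0+4·4 = 16
J: 3·5+5·0+5·0 = 15 | 3·1+4·3 = 15
B: 3·4+5·4+5·4 = 52 | 3·8+4·7 = 52
M: 3·3+5·1+5·6 = 44 | 3·8+4·5 = 44
gcd(3,5,5,3,4) = 1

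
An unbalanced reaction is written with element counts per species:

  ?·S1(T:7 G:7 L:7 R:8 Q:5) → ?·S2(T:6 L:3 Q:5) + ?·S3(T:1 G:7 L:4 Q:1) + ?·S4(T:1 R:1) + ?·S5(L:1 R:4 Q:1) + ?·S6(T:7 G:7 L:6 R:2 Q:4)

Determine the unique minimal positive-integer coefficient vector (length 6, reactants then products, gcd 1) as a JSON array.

T: 3·7 = 21 | 1·6+2·1+6·1+4·0+1·7 = 21
G: 3·7 = 21 | 1·0+2·7+6·0+4·0+1·7 = 21
L: 3·7 = 21 | 1·3+2·4+6·0+4·1+1·6 = 21
R: 3·8 = 24 | 1·0+2·0+6·1+4·4+1·2 = 24
Q: 3·5 = 15 | 1·5+2·1+6·0+4·1+1·4 = 15
gcd(3,1,2,6,4,1) = 1

Coefficients: [3, 1, 2, 6, 4, 1]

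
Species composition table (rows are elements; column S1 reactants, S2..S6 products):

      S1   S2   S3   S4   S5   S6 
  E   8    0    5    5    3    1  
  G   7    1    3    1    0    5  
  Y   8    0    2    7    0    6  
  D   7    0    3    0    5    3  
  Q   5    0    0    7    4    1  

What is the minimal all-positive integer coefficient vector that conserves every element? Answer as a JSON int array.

Coefficients: [6, 5, 5, 2, 3, 4]

E: 6·8 = 48 | 5·0+5·5+2·5+3·3+4·1 = 48
G: 6·7 = 42 | 5·1+5·3+2·1+3·0+4·5 = 42
Y: 6·8 = 48 | 5·0+5·2+2·7+3·0+4·6 = 48
D: 6·7 = 42 | 5·0+5·3+2·0+3·5+4·3 = 42
Q: 6·5 = 30 | 5·0+5·0+2·7+3·4+4·1 = 30
gcd(6,5,5,2,3,4) = 1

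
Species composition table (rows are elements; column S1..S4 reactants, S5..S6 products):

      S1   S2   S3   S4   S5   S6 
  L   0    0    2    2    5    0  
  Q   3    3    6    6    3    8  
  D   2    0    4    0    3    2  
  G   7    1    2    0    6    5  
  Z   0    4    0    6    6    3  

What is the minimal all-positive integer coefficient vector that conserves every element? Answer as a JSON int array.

Coefficients: [5, 3, 2, 3, 2, 6]

L: 5·0+3·0+2·2+3·2 = 10 | 2·5+6·0 = 10
Q: 5·3+3·3+2·6+3·6 = 54 | 2·3+6·8 = 54
D: 5·2+3·0+2·4+3·0 = 18 | 2·3+6·2 = 18
G: 5·7+3·1+2·2+3·0 = 42 | 2·6+6·5 = 42
Z: 5·0+3·4+2·0+3·6 = 30 | 2·6+6·3 = 30
gcd(5,3,2,3,2,6) = 1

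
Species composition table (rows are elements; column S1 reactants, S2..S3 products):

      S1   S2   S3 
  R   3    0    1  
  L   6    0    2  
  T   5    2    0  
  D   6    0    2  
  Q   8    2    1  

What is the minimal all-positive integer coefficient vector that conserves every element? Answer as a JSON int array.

R: 2·3 = 6 | 5·0+6·1 = 6
L: 2·6 = 12 | 5·0+6·2 = 12
T: 2·5 = 10 | 5·2+6·0 = 10
D: 2·6 = 12 | 5·0+6·2 = 12
Q: 2·8 = 16 | 5·2+6·1 = 16
gcd(2,5,6) = 1

Coefficients: [2, 5, 6]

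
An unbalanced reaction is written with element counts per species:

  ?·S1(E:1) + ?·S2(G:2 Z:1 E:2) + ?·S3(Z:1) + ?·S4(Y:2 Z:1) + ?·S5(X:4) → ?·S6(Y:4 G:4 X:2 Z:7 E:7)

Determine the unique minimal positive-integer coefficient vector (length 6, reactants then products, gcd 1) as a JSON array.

Coefficients: [6, 4, 6, 4, 1, 2]

Y: 6·0+4·0+6·0+4·2+1·0 = 8 | 2·4 = 8
G: 6·0+4·2+6·0+4·0+1·0 = 8 | 2·4 = 8
X: 6·0+4·0+6·0+4·0+1·4 = 4 | 2·2 = 4
Z: 6·0+4·1+6·1+4·1+1·0 = 14 | 2·7 = 14
E: 6·1+4·2+6·0+4·0+1·0 = 14 | 2·7 = 14
gcd(6,4,6,4,1,2) = 1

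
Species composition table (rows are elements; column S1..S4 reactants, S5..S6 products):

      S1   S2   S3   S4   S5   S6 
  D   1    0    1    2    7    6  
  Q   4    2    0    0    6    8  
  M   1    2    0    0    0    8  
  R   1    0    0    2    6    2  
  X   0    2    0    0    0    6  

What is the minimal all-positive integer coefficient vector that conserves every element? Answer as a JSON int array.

D: 2·1+3·0+5·1+3·2 = 13 | 1·7+1·6 = 13
Q: 2·4+3·2+5·0+3·0 = 14 | 1·6+1·8 = 14
M: 2·1+3·2+5·0+3·0 = 8 | 1·0+1·8 = 8
R: 2·1+3·0+5·0+3·2 = 8 | 1·6+1·2 = 8
X: 2·0+3·2+5·0+3·0 = 6 | 1·0+1·6 = 6
gcd(2,3,5,3,1,1) = 1

Coefficients: [2, 3, 5, 3, 1, 1]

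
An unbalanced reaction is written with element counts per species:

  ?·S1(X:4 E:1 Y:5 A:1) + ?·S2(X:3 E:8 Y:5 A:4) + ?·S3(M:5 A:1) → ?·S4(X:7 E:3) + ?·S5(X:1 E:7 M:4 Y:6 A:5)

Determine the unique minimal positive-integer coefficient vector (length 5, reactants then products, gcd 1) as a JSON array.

X: 1·4+5·3+4·0 = 19 | 2·7+5·1 = 19
E: 1·1+5·8+4·0 = 41 | 2·3+5·7 = 41
M: 1·0+5·0+4·5 = 20 | 2·0+5·4 = 20
Y: 1·5+5·5+4·0 = 30 | 2·0+5·6 = 30
A: 1·1+5·4+4·1 = 25 | 2·0+5·5 = 25
gcd(1,5,4,2,5) = 1

Coefficients: [1, 5, 4, 2, 5]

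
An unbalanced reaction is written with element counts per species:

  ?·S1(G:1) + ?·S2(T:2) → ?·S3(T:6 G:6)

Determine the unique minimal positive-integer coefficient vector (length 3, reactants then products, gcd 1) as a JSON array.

T: 6·0+3·2 = 6 | 1·6 = 6
G: 6·1+3·0 = 6 | 1·6 = 6
gcd(6,3,1) = 1

Coefficients: [6, 3, 1]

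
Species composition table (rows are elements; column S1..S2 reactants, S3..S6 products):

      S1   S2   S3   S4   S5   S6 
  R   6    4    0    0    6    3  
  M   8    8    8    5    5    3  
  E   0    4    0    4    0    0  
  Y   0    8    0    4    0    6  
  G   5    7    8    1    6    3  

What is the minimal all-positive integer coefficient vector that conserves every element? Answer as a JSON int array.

Coefficients: [4, 6, 1, 6, 6, 4]

R: 4·6+6·4 = 48 | 1·0+6·0+6·6+4·3 = 48
M: 4·8+6·8 = 80 | 1·8+6·5+6·5+4·3 = 80
E: 4·0+6·4 = 24 | 1·0+6·4+6·0+4·0 = 24
Y: 4·0+6·8 = 48 | 1·0+6·4+6·0+4·6 = 48
G: 4·5+6·7 = 62 | 1·8+6·1+6·6+4·3 = 62
gcd(4,6,1,6,6,4) = 1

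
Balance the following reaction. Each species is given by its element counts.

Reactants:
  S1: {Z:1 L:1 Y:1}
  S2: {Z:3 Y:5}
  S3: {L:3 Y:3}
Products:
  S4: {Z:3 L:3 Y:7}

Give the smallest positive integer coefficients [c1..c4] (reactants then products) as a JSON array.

Coefficients: [3, 4, 4, 5]

Z: 3·1+4·3+4·0 = 15 | 5·3 = 15
L: 3·1+4·0+4·3 = 15 | 5·3 = 15
Y: 3·1+4·5+4·3 = 35 | 5·7 = 35
gcd(3,4,4,5) = 1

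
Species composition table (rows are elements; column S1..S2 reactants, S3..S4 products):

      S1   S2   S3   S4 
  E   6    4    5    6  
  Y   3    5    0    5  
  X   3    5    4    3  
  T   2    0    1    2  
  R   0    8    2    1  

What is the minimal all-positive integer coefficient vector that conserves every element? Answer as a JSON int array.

E: 5·6+1·4 = 34 | 2·5+4·6 = 34
Y: 5·3+1·5 = 20 | 2·0+4·5 = 20
X: 5·3+1·5 = 20 | 2·4+4·3 = 20
T: 5·2+1·0 = 10 | 2·1+4·2 = 10
R: 5·0+1·8 = 8 | 2·2+4·1 = 8
gcd(5,1,2,4) = 1

Coefficients: [5, 1, 2, 4]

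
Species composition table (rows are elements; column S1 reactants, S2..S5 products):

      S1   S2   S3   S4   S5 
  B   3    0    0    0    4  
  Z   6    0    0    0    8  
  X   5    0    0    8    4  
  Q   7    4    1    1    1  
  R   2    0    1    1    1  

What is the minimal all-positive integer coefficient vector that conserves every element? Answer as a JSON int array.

Coefficients: [4, 5, 4, 1, 3]

B: 4·3 = 12 | 5·0+4·0+1·0+3·4 = 12
Z: 4·6 = 24 | 5·0+4·0+1·0+3·8 = 24
X: 4·5 = 20 | 5·0+4·0+1·8+3·4 = 20
Q: 4·7 = 28 | 5·4+4·1+1·1+3·1 = 28
R: 4·2 = 8 | 5·0+4·1+1·1+3·1 = 8
gcd(4,5,4,1,3) = 1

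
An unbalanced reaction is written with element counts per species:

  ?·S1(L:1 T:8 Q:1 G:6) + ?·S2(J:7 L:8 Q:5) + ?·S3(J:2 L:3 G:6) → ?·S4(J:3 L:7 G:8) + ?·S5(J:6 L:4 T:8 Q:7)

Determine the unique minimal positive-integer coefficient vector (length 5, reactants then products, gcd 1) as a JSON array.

Coefficients: [5, 6, 3, 6, 5]

J: 5·0+6·7+3·2 = 48 | 6·3+5·6 = 48
L: 5·1+6·8+3·3 = 62 | 6·7+5·4 = 62
T: 5·8+6·0+3·0 = 40 | 6·0+5·8 = 40
Q: 5·1+6·5+3·0 = 35 | 6·0+5·7 = 35
G: 5·6+6·0+3·6 = 48 | 6·8+5·0 = 48
gcd(5,6,3,6,5) = 1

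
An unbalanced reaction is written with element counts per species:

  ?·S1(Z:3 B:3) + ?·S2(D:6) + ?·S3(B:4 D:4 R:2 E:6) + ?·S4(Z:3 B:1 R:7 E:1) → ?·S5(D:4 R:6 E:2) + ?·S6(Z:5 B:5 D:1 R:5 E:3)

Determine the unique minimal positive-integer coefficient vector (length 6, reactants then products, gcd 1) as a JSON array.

Coefficients: [4, 1, 3, 6, 3, 6]

Z: 4·3+1·0+3·0+6·3 = 30 | 3·0+6·5 = 30
B: 4·3+1·0+3·4+6·1 = 30 | 3·0+6·5 = 30
D: 4·0+1·6+3·4+6·0 = 18 | 3·4+6·1 = 18
R: 4·0+1·0+3·2+6·7 = 48 | 3·6+6·5 = 48
E: 4·0+1·0+3·6+6·1 = 24 | 3·2+6·3 = 24
gcd(4,1,3,6,3,6) = 1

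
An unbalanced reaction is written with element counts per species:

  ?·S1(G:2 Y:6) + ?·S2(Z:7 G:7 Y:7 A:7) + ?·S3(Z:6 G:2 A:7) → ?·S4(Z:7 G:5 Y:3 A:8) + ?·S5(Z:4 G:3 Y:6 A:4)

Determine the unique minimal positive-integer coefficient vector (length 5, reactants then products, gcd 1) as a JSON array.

Coefficients: [3, 3, 5, 5, 4]

Z: 3·0+3·7+5·6 = 51 | 5·7+4·4 = 51
G: 3·2+3·7+5·2 = 37 | 5·5+4·3 = 37
Y: 3·6+3·7+5·0 = 39 | 5·3+4·6 = 39
A: 3·0+3·7+5·7 = 56 | 5·8+4·4 = 56
gcd(3,3,5,5,4) = 1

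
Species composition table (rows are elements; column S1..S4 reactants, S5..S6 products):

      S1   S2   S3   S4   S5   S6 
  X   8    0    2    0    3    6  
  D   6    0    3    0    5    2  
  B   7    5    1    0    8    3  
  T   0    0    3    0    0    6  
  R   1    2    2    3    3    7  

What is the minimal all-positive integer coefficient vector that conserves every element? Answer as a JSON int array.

X: 3·8+6·0+6·2+4·0 = 36 | 6·3+3·6 = 36
D: 3·6+6·0+6·3+4·0 = 36 | 6·5+3·2 = 36
B: 3·7+6·5+6·1+4·0 = 57 | 6·8+3·3 = 57
T: 3·0+6·0+6·3+4·0 = 18 | 6·0+3·6 = 18
R: 3·1+6·2+6·2+4·3 = 39 | 6·3+3·7 = 39
gcd(3,6,6,4,6,3) = 1

Coefficients: [3, 6, 6, 4, 6, 3]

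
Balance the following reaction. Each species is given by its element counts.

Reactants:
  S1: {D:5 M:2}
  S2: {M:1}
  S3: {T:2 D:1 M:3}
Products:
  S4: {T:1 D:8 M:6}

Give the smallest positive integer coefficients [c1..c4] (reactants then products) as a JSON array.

T: 3·0+3·0+1·2 = 2 | 2·1 = 2
D: 3·5+3·0+1·1 = 16 | 2·8 = 16
M: 3·2+3·1+1·3 = 12 | 2·6 = 12
gcd(3,3,1,2) = 1

Coefficients: [3, 3, 1, 2]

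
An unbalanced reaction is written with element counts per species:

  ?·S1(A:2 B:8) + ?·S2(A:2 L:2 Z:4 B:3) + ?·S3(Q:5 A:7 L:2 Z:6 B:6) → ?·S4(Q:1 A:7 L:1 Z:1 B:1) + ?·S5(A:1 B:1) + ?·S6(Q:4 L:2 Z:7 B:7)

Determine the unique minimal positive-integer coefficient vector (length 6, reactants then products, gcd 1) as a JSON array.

Coefficients: [1, 2, 4, 4, 6, 4]

Q: 1·0+2·0+4·5 = 20 | 4·1+6·0+4·4 = 20
A: 1·2+2·2+4·7 = 34 | 4·7+6·1+4·0 = 34
L: 1·0+2·2+4·2 = 12 | 4·1+6·0+4·2 = 12
Z: 1·0+2·4+4·6 = 32 | 4·1+6·0+4·7 = 32
B: 1·8+2·3+4·6 = 38 | 4·1+6·1+4·7 = 38
gcd(1,2,4,4,6,4) = 1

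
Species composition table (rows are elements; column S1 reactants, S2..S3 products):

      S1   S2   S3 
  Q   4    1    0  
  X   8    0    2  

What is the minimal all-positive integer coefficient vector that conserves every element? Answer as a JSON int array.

Coefficients: [1, 4, 4]

Q: 1·4 = 4 | 4·1+4·0 = 4
X: 1·8 = 8 | 4·0+4·2 = 8
gcd(1,4,4) = 1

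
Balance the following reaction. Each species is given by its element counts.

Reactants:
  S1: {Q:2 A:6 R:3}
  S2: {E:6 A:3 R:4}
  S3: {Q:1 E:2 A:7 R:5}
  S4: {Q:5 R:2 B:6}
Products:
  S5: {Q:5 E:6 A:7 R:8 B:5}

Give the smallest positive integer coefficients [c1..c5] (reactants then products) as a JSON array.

Q: 1·2+5·0+3·1+5·5 = 30 | 6·5 = 30
E: 1·0+5·6+3·2+5·0 = 36 | 6·6 = 36
A: 1·6+5·3+3·7+5·0 = 42 | 6·7 = 42
R: 1·3+5·4+3·5+5·2 = 48 | 6·8 = 48
B: 1·0+5·0+3·0+5·6 = 30 | 6·5 = 30
gcd(1,5,3,5,6) = 1

Coefficients: [1, 5, 3, 5, 6]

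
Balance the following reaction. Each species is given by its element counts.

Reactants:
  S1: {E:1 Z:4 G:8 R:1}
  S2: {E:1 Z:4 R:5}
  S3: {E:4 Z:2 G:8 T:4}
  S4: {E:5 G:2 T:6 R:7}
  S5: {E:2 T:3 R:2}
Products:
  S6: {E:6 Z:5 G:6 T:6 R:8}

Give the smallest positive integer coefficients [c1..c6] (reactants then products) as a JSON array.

E: 1·1+5·1+3·4+2·5+4·2 = 36 | 6·6 = 36
Z: 1·4+5·4+3·2+2·0+4·0 = 30 | 6·5 = 30
G: 1·8+5·0+3·8+2·2+4·0 = 36 | 6·6 = 36
T: 1·0+5·0+3·4+2·6+4·3 = 36 | 6·6 = 36
R: 1·1+5·5+3·0+2·7+4·2 = 48 | 6·8 = 48
gcd(1,5,3,2,4,6) = 1

Coefficients: [1, 5, 3, 2, 4, 6]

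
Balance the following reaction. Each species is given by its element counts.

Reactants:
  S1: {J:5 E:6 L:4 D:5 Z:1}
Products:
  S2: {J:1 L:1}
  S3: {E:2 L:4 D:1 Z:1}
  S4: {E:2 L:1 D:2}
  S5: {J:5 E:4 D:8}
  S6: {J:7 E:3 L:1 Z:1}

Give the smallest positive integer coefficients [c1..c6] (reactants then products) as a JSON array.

J: 4·5 = 20 | 1·1+2·0+5·0+1·5+2·7 = 20
E: 4·6 = 24 | 1·0+2·2+5·2+1·4+2·3 = 24
L: 4·4 = 16 | 1·1+2·4+5·1+1·0+2·1 = 16
D: 4·5 = 20 | 1·0+2·1+5·2+1·8+2·0 = 20
Z: 4·1 = 4 | 1·0+2·1+5·0+1·0+2·1 = 4
gcd(4,1,2,5,1,2) = 1

Coefficients: [4, 1, 2, 5, 1, 2]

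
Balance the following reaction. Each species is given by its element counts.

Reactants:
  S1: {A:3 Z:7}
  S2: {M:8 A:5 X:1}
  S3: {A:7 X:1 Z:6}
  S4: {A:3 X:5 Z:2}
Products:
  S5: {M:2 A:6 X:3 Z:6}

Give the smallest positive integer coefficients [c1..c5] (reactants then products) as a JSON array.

M: 2·0+1·8+1·0+2·0 = 8 | 4·2 = 8
A: 2·3+1·5+1·7+2·3 = 24 | 4·6 = 24
X: 2·0+1·1+1·1+2·5 = 12 | 4·3 = 12
Z: 2·7+1·0+1·6+2·2 = 24 | 4·6 = 24
gcd(2,1,1,2,4) = 1

Coefficients: [2, 1, 1, 2, 4]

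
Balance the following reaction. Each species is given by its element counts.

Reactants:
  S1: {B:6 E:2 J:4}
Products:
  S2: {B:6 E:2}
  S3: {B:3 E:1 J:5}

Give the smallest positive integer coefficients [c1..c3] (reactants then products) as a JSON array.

Coefficients: [5, 3, 4]

B: 5·6 = 30 | 3·6+4·3 = 30
E: 5·2 = 10 | 3·2+4·1 = 10
J: 5·4 = 20 | 3·0+4·5 = 20
gcd(5,3,4) = 1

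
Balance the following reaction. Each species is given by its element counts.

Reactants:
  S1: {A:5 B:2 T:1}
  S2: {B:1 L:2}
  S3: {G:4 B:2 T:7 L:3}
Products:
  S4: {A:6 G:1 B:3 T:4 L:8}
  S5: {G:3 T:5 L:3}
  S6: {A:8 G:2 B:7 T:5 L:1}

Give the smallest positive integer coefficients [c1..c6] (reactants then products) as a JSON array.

A: 6·5+4·0+4·0 = 30 | 1·6+3·0+3·8 = 30
G: 6·0+4·0+4·4 = 16 | 1·1+3·3+3·2 = 16
B: 6·2+4·1+4·2 = 24 | 1·3+3·0+3·7 = 24
T: 6·1+4·0+4·7 = 34 | 1·4+3·5+3·5 = 34
L: 6·0+4·2+4·3 = 20 | 1·8+3·3+3·1 = 20
gcd(6,4,4,1,3,3) = 1

Coefficients: [6, 4, 4, 1, 3, 3]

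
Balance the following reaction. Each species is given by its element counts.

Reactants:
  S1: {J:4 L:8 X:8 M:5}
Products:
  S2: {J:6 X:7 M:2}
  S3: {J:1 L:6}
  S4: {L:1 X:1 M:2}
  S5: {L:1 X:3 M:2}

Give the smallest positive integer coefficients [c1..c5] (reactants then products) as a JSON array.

Coefficients: [4, 2, 4, 3, 5]

J: 4·4 = 16 | 2·6+4·1+3·0+5·0 = 16
L: 4·8 = 32 | 2·0+4·6+3·1+5·1 = 32
X: 4·8 = 32 | 2·7+4·0+3·1+5·3 = 32
M: 4·5 = 20 | 2·2+4·0+3·2+5·2 = 20
gcd(4,2,4,3,5) = 1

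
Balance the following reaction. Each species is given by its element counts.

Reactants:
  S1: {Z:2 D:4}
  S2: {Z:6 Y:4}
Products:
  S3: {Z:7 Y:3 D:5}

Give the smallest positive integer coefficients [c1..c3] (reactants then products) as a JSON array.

Z: 5·2+3·6 = 28 | 4·7 = 28
Y: 5·0+3·4 = 12 | 4·3 = 12
D: 5·4+3·0 = 20 | 4·5 = 20
gcd(5,3,4) = 1

Coefficients: [5, 3, 4]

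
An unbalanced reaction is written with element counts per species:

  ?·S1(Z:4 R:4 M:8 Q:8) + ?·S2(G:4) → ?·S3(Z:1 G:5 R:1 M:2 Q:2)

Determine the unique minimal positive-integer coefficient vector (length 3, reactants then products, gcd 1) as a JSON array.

Z: 1·4+5·0 = 4 | 4·1 = 4
G: 1·0+5·4 = 20 | 4·5 = 20
R: 1·4+5·0 = 4 | 4·1 = 4
M: 1·8+5·0 = 8 | 4·2 = 8
Q: 1·8+5·0 = 8 | 4·2 = 8
gcd(1,5,4) = 1

Coefficients: [1, 5, 4]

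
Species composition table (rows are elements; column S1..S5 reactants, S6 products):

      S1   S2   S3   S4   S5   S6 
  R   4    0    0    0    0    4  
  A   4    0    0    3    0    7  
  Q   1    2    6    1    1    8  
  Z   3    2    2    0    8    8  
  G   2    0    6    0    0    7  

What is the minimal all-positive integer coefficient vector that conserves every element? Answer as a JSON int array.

Coefficients: [6, 2, 5, 6, 2, 6]

R: 6·4+2·0+5·0+6·0+2·0 = 24 | 6·4 = 24
A: 6·4+2·0+5·0+6·3+2·0 = 42 | 6·7 = 42
Q: 6·1+2·2+5·6+6·1+2·1 = 48 | 6·8 = 48
Z: 6·3+2·2+5·2+6·0+2·8 = 48 | 6·8 = 48
G: 6·2+2·0+5·6+6·0+2·0 = 42 | 6·7 = 42
gcd(6,2,5,6,2,6) = 1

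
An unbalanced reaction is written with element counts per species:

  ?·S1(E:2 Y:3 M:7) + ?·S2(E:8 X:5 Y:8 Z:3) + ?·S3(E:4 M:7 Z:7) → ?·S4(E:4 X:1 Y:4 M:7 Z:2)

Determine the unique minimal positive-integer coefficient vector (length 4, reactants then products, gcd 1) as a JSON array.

Coefficients: [4, 1, 1, 5]

E: 4·2+1·8+1·4 = 20 | 5·4 = 20
X: 4·0+1·5+1·0 = 5 | 5·1 = 5
Y: 4·3+1·8+1·0 = 20 | 5·4 = 20
M: 4·7+1·0+1·7 = 35 | 5·7 = 35
Z: 4·0+1·3+1·7 = 10 | 5·2 = 10
gcd(4,1,1,5) = 1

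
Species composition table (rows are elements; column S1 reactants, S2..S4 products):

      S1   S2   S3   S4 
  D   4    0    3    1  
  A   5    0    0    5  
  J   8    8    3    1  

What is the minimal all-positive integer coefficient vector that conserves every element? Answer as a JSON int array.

Coefficients: [2, 1, 2, 2]

D: 2·4 = 8 | 1·0+2·3+2·1 = 8
A: 2·5 = 10 | 1·0+2·0+2·5 = 10
J: 2·8 = 16 | 1·8+2·3+2·1 = 16
gcd(2,1,2,2) = 1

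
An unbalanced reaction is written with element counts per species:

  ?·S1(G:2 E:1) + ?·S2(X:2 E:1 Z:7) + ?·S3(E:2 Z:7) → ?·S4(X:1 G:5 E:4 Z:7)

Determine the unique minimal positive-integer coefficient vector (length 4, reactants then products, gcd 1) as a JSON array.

X: 5·0+1·2+1·0 = 2 | 2·1 = 2
G: 5·2+1·0+1·0 = 10 | 2·5 = 10
E: 5·1+1·1+1·2 = 8 | 2·4 = 8
Z: 5·0+1·7+1·7 = 14 | 2·7 = 14
gcd(5,1,1,2) = 1

Coefficients: [5, 1, 1, 2]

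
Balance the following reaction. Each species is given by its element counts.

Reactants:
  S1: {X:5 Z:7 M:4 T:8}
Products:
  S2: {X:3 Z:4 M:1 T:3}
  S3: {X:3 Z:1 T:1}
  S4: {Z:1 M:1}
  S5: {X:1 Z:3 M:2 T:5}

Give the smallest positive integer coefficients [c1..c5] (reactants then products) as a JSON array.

X: 4·5 = 20 | 1·3+4·3+5·0+5·1 = 20
Z: 4·7 = 28 | 1·4+4·1+5·1+5·3 = 28
M: 4·4 = 16 | 1·1+4·0+5·1+5·2 = 16
T: 4·8 = 32 | 1·3+4·1+5·0+5·5 = 32
gcd(4,1,4,5,5) = 1

Coefficients: [4, 1, 4, 5, 5]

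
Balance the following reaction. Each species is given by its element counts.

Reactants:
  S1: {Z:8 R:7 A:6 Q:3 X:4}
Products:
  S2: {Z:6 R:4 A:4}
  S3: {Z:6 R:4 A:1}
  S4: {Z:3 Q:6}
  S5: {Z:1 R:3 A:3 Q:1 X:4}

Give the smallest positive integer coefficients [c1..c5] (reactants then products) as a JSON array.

Z: 3·8 = 24 | 2·6+1·6+1·3+3·1 = 24
R: 3·7 = 21 | 2·4+1·4+1·0+3·3 = 21
A: 3·6 = 18 | 2·4+1·1+1·0+3·3 = 18
Q: 3·3 = 9 | 2·0+1·0+1·6+3·1 = 9
X: 3·4 = 12 | 2·0+1·0+1·0+3·4 = 12
gcd(3,2,1,1,3) = 1

Coefficients: [3, 2, 1, 1, 3]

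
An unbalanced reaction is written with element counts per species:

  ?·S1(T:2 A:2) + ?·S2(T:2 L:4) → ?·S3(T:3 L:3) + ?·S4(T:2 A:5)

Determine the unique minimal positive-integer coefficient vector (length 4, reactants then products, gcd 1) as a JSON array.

Coefficients: [5, 3, 4, 2]

T: 5·2+3·2 = 16 | 4·3+2·2 = 16
A: 5·2+3·0 = 10 | 4·0+2·5 = 10
L: 5·0+3·4 = 12 | 4·3+2·0 = 12
gcd(5,3,4,2) = 1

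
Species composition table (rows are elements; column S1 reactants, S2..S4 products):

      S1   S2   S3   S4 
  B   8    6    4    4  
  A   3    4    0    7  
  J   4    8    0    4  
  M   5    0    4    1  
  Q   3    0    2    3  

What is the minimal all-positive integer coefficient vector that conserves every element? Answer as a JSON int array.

Coefficients: [5, 2, 6, 1]

B: 5·8 = 40 | 2·6+6·4+1·4 = 40
A: 5·3 = 15 | 2·4+6·0+1·7 = 15
J: 5·4 = 20 | 2·8+6·0+1·4 = 20
M: 5·5 = 25 | 2·0+6·4+1·1 = 25
Q: 5·3 = 15 | 2·0+6·2+1·3 = 15
gcd(5,2,6,1) = 1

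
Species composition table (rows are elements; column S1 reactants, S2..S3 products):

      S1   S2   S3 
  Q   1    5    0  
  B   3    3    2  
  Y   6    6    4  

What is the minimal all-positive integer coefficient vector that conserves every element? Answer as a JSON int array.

Coefficients: [5, 1, 6]

Q: 5·1 = 5 | 1·5+6·0 = 5
B: 5·3 = 15 | 1·3+6·2 = 15
Y: 5·6 = 30 | 1·6+6·4 = 30
gcd(5,1,6) = 1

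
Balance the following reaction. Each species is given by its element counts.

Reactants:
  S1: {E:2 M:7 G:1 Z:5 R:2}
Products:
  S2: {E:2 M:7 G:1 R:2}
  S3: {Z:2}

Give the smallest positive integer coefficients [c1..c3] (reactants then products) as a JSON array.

Coefficients: [2, 2, 5]

E: 2·2 = 4 | 2·2+5·0 = 4
M: 2·7 = 14 | 2·7+5·0 = 14
G: 2·1 = 2 | 2·1+5·0 = 2
Z: 2·5 = 10 | 2·0+5·2 = 10
R: 2·2 = 4 | 2·2+5·0 = 4
gcd(2,2,5) = 1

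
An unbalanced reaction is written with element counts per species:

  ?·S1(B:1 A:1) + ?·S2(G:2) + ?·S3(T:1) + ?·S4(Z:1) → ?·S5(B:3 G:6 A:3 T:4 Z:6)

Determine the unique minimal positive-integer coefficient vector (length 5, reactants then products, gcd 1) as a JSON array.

B: 3·1+3·0+4·0+6·0 = 3 | 1·3 = 3
G: 3·0+3·2+4·0+6·0 = 6 | 1·6 = 6
A: 3·1+3·0+4·0+6·0 = 3 | 1·3 = 3
T: 3·0+3·0+4·1+6·0 = 4 | 1·4 = 4
Z: 3·0+3·0+4·0+6·1 = 6 | 1·6 = 6
gcd(3,3,4,6,1) = 1

Coefficients: [3, 3, 4, 6, 1]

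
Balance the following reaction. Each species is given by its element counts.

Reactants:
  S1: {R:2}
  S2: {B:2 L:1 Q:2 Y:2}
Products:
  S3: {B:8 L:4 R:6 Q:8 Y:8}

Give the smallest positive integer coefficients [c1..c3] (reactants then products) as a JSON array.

Coefficients: [3, 4, 1]

B: 3·0+4·2 = 8 | 1·8 = 8
L: 3·0+4·1 = 4 | 1·4 = 4
R: 3·2+4·0 = 6 | 1·6 = 6
Q: 3·0+4·2 = 8 | 1·8 = 8
Y: 3·0+4·2 = 8 | 1·8 = 8
gcd(3,4,1) = 1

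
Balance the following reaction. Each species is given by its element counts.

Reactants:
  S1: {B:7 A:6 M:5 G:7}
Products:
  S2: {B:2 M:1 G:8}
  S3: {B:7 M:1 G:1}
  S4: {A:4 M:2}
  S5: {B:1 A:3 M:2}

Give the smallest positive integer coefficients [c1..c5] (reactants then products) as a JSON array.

Coefficients: [5, 4, 3, 3, 6]

B: 5·7 = 35 | 4·2+3·7+3·0+6·1 = 35
A: 5·6 = 30 | 4·0+3·0+3·4+6·3 = 30
M: 5·5 = 25 | 4·1+3·1+3·2+6·2 = 25
G: 5·7 = 35 | 4·8+3·1+3·0+6·0 = 35
gcd(5,4,3,3,6) = 1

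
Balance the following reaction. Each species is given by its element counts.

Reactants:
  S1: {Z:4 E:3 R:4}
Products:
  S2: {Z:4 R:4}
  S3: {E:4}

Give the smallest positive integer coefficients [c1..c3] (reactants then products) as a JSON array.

Coefficients: [4, 4, 3]

Z: 4·4 = 16 | 4·4+3·0 = 16
E: 4·3 = 12 | 4·0+3·4 = 12
R: 4·4 = 16 | 4·4+3·0 = 16
gcd(4,4,3) = 1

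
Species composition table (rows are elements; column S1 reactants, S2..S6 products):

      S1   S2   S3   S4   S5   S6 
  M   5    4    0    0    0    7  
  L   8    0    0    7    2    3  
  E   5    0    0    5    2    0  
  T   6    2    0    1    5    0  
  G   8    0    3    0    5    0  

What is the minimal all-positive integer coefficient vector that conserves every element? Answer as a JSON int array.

M: 5·5 = 25 | 1·4+5·0+3·0+5·0+3·7 = 25
L: 5·8 = 40 | 1·0+5·0+3·7+5·2+3·3 = 40
E: 5·5 = 25 | 1·0+5·0+3·5+5·2+3·0 = 25
T: 5·6 = 30 | 1·2+5·0+3·1+5·5+3·0 = 30
G: 5·8 = 40 | 1·0+5·3+3·0+5·5+3·0 = 40
gcd(5,1,5,3,5,3) = 1

Coefficients: [5, 1, 5, 3, 5, 3]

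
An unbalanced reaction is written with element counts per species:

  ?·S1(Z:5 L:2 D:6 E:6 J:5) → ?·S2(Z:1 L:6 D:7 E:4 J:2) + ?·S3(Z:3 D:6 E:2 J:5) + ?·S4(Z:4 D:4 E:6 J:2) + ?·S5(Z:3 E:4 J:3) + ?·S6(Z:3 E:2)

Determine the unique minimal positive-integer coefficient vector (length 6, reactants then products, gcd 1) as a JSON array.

Z: 6·5 = 30 | 2·1+3·3+1·4+3·3+2·3 = 30
L: 6·2 = 12 | 2·6+3·0+1·0+3·0+2·0 = 12
D: 6·6 = 36 | 2·7+3·6+1·4+3·0+2·0 = 36
E: 6·6 = 36 | 2·4+3·2+1·6+3·4+2·2 = 36
J: 6·5 = 30 | 2·2+3·5+1·2+3·3+2·0 = 30
gcd(6,2,3,1,3,2) = 1

Coefficients: [6, 2, 3, 1, 3, 2]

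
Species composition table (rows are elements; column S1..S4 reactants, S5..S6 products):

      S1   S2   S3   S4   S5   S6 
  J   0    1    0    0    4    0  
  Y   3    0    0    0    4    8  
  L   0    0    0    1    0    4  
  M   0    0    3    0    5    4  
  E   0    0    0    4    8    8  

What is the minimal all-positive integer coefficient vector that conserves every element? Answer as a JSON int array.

Coefficients: [4, 4, 3, 4, 1, 1]

J: 4·0+4·1+3·0+4·0 = 4 | 1·4+1·0 = 4
Y: 4·3+4·0+3·0+4·0 = 12 | 1·4+1·8 = 12
L: 4·0+4·0+3·0+4·1 = 4 | 1·0+1·4 = 4
M: 4·0+4·0+3·3+4·0 = 9 | 1·5+1·4 = 9
E: 4·0+4·0+3·0+4·4 = 16 | 1·8+1·8 = 16
gcd(4,4,3,4,1,1) = 1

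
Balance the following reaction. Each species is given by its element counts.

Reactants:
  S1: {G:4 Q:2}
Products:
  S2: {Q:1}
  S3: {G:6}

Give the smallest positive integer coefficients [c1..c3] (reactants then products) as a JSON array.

Coefficients: [3, 6, 2]

G: 3·4 = 12 | 6·0+2·6 = 12
Q: 3·2 = 6 | 6·1+2·0 = 6
gcd(3,6,2) = 1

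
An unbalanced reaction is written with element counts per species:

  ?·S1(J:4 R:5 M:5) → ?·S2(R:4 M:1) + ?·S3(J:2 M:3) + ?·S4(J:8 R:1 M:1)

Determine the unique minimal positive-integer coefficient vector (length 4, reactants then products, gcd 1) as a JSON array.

J: 5·4 = 20 | 6·0+6·2+1·8 = 20
R: 5·5 = 25 | 6·4+6·0+1·1 = 25
M: 5·5 = 25 | 6·1+6·3+1·1 = 25
gcd(5,6,6,1) = 1

Coefficients: [5, 6, 6, 1]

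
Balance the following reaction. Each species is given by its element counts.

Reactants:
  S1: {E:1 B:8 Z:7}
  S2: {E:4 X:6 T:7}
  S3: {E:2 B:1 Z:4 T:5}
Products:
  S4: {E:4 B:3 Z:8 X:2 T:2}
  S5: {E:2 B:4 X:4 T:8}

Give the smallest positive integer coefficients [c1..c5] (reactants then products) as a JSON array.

E: 4·1+5·4+3·2 = 30 | 5·4+5·2 = 30
B: 4·8+5·0+3·1 = 35 | 5·3+5·4 = 35
Z: 4·7+5·0+3·4 = 40 | 5·8+5·0 = 40
X: 4·0+5·6+3·0 = 30 | 5·2+5·4 = 30
T: 4·0+5·7+3·5 = 50 | 5·2+5·8 = 50
gcd(4,5,3,5,5) = 1

Coefficients: [4, 5, 3, 5, 5]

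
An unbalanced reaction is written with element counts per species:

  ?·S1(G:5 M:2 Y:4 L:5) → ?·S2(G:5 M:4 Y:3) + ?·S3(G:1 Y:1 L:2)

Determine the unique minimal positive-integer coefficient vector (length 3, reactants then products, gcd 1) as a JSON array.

G: 2·5 = 10 | 1·5+5·1 = 10
M: 2·2 = 4 | 1·4+5·0 = 4
Y: 2·4 = 8 | 1·3+5·1 = 8
L: 2·5 = 10 | 1·0+5·2 = 10
gcd(2,1,5) = 1

Coefficients: [2, 1, 5]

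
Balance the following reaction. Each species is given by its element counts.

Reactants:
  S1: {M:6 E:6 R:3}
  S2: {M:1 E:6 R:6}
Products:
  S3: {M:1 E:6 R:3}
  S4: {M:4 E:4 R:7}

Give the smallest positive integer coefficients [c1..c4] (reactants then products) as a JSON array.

Coefficients: [2, 5, 5, 3]

M: 2·6+5·1 = 17 | 5·1+3·4 = 17
E: 2·6+5·6 = 42 | 5·6+3·4 = 42
R: 2·3+5·6 = 36 | 5·3+3·7 = 36
gcd(2,5,5,3) = 1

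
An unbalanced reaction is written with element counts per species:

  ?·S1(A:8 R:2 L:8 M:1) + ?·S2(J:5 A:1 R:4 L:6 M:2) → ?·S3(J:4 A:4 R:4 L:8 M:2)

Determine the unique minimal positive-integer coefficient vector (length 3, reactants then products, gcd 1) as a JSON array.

J: 2·0+4·5 = 20 | 5·4 = 20
A: 2·8+4·1 = 20 | 5·4 = 20
R: 2·2+4·4 = 20 | 5·4 = 20
L: 2·8+4·6 = 40 | 5·8 = 40
M: 2·1+4·2 = 10 | 5·2 = 10
gcd(2,4,5) = 1

Coefficients: [2, 4, 5]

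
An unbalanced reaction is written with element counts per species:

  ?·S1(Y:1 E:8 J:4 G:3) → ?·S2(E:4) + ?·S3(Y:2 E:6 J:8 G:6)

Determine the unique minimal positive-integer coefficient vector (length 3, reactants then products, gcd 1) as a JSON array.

Coefficients: [4, 5, 2]

Y: 4·1 = 4 | 5·0+2·2 = 4
E: 4·8 = 32 | 5·4+2·6 = 32
J: 4·4 = 16 | 5·0+2·8 = 16
G: 4·3 = 12 | 5·0+2·6 = 12
gcd(4,5,2) = 1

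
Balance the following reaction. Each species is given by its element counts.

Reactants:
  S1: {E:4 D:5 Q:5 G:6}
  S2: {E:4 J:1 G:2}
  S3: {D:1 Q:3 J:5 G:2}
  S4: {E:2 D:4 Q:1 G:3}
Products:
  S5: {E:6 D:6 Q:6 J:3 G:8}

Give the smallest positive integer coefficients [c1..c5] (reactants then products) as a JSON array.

E: 5·4+3·4+3·0+2·2 = 36 | 6·6 = 36
D: 5·5+3·0+3·1+2·4 = 36 | 6·6 = 36
Q: 5·5+3·0+3·3+2·1 = 36 | 6·6 = 36
J: 5·0+3·1+3·5+2·0 = 18 | 6·3 = 18
G: 5·6+3·2+3·2+2·3 = 48 | 6·8 = 48
gcd(5,3,3,2,6) = 1

Coefficients: [5, 3, 3, 2, 6]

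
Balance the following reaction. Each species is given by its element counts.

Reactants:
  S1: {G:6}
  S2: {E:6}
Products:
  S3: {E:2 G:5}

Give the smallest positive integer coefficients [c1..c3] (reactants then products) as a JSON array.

Coefficients: [5, 2, 6]

E: 5·0+2·6 = 12 | 6·2 = 12
G: 5·6+2·0 = 30 | 6·5 = 30
gcd(5,2,6) = 1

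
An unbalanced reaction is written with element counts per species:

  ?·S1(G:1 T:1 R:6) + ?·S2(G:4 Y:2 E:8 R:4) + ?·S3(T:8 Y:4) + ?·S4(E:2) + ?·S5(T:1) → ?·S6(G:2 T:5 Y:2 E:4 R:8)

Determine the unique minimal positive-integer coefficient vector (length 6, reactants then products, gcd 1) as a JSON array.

Coefficients: [6, 1, 2, 6, 3, 5]

G: 6·1+1·4+2·0+6·0+3·0 = 10 | 5·2 = 10
T: 6·1+1·0+2·8+6·0+3·1 = 25 | 5·5 = 25
Y: 6·0+1·2+2·4+6·0+3·0 = 10 | 5·2 = 10
E: 6·0+1·8+2·0+6·2+3·0 = 20 | 5·4 = 20
R: 6·6+1·4+2·0+6·0+3·0 = 40 | 5·8 = 40
gcd(6,1,2,6,3,5) = 1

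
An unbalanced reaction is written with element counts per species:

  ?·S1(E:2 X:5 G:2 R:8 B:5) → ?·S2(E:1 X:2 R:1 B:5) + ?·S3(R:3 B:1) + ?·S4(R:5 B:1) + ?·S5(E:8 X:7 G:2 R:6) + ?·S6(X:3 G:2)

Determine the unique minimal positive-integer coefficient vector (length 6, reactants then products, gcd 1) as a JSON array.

Coefficients: [6, 4, 6, 4, 1, 5]

E: 6·2 = 12 | 4·1+6·0+4·0+1·8+5·0 = 12
X: 6·5 = 30 | 4·2+6·0+4·0+1·7+5·3 = 30
G: 6·2 = 12 | 4·0+6·0+4·0+1·2+5·2 = 12
R: 6·8 = 48 | 4·1+6·3+4·5+1·6+5·0 = 48
B: 6·5 = 30 | 4·5+6·1+4·1+1·0+5·0 = 30
gcd(6,4,6,4,1,5) = 1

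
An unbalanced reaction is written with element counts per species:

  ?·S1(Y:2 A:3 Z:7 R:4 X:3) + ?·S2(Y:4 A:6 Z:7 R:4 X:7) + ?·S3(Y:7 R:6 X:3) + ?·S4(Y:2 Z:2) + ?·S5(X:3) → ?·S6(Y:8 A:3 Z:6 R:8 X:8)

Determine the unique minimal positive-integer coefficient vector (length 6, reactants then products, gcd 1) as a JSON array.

Coefficients: [3, 1, 4, 1, 4, 5]

Y: 3·2+1·4+4·7+1·2+4·0 = 40 | 5·8 = 40
A: 3·3+1·6+4·0+1·0+4·0 = 15 | 5·3 = 15
Z: 3·7+1·7+4·0+1·2+4·0 = 30 | 5·6 = 30
R: 3·4+1·4+4·6+1·0+4·0 = 40 | 5·8 = 40
X: 3·3+1·7+4·3+1·0+4·3 = 40 | 5·8 = 40
gcd(3,1,4,1,4,5) = 1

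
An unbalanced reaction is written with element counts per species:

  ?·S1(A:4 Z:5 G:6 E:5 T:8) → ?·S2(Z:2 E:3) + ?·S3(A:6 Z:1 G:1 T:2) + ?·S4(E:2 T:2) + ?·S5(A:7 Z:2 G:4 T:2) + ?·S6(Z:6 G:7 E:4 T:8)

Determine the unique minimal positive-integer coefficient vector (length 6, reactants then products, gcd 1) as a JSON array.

Coefficients: [5, 1, 1, 5, 2, 3]

A: 5·4 = 20 | 1·0+1·6+5·0+2·7+3·0 = 20
Z: 5·5 = 25 | 1·2+1·1+5·0+2·2+3·6 = 25
G: 5·6 = 30 | 1·0+1·1+5·0+2·4+3·7 = 30
E: 5·5 = 25 | 1·3+1·0+5·2+2·0+3·4 = 25
T: 5·8 = 40 | 1·0+1·2+5·2+2·2+3·8 = 40
gcd(5,1,1,5,2,3) = 1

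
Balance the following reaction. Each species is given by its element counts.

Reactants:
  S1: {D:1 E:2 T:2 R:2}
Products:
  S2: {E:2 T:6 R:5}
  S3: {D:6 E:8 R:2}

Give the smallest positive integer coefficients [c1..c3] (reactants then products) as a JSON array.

D: 6·1 = 6 | 2·0+1·6 = 6
E: 6·2 = 12 | 2·2+1·8 = 12
T: 6·2 = 12 | 2·6+1·0 = 12
R: 6·2 = 12 | 2·5+1·2 = 12
gcd(6,2,1) = 1

Coefficients: [6, 2, 1]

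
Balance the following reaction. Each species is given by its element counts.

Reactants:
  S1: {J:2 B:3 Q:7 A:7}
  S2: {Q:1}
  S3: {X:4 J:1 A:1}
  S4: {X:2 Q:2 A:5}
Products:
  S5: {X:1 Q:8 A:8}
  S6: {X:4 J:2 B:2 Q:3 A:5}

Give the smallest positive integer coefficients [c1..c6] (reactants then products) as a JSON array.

Coefficients: [2, 5, 2, 3, 2, 3]

X: 2·0+5·0+2·4+3·2 = 14 | 2·1+3·4 = 14
J: 2·2+5·0+2·1+3·0 = 6 | 2·0+3·2 = 6
B: 2·3+5·0+2·0+3·0 = 6 | 2·0+3·2 = 6
Q: 2·7+5·1+2·0+3·2 = 25 | 2·8+3·3 = 25
A: 2·7+5·0+2·1+3·5 = 31 | 2·8+3·5 = 31
gcd(2,5,2,3,2,3) = 1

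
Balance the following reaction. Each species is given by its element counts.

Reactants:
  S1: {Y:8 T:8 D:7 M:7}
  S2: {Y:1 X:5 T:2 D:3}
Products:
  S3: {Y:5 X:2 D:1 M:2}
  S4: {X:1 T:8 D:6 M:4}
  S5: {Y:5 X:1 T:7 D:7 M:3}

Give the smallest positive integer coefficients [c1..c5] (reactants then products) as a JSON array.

Y: 4·8+3·1 = 35 | 5·5+3·0+2·5 = 35
X: 4·0+3·5 = 15 | 5·2+3·1+2·1 = 15
T: 4·8+3·2 = 38 | 5·0+3·8+2·7 = 38
D: 4·7+3·3 = 37 | 5·1+3·6+2·7 = 37
M: 4·7+3·0 = 28 | 5·2+3·4+2·3 = 28
gcd(4,3,5,3,2) = 1

Coefficients: [4, 3, 5, 3, 2]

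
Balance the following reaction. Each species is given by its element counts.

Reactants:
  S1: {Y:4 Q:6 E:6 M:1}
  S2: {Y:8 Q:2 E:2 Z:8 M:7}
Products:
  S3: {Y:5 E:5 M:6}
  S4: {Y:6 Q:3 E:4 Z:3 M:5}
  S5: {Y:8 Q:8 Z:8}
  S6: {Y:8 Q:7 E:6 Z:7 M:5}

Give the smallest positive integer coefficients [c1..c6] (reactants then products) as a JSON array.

Y: 4·4+4·8 = 48 | 2·5+1·6+1·8+3·8 = 48
Q: 4·6+4·2 = 32 | 2·0+1·3+1·8+3·7 = 32
E: 4·6+4·2 = 32 | 2·5+1·4+1·0+3·6 = 32
Z: 4·0+4·8 = 32 | 2·0+1·3+1·8+3·7 = 32
M: 4·1+4·7 = 32 | 2·6+1·5+1·0+3·5 = 32
gcd(4,4,2,1,1,3) = 1

Coefficients: [4, 4, 2, 1, 1, 3]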